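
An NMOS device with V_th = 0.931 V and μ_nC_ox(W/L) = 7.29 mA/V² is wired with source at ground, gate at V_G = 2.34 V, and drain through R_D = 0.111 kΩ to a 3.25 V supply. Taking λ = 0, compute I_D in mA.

V_GS = V_G = 2.34 V, so V_ov = 2.34 − 0.931 = 1.41 V.
Assume saturation: I_D = ½ k_n V_ov² = 0.5 × 7.29 × 1.41² = 7.24 mA, giving V_DS = V_DD − I_D R_D = 3.25 − 7.24 × 0.111 = 2.45 V.
V_DS = 2.45 V ≥ V_ov = 1.41 V, confirming saturation.

I_D = 7.24 mA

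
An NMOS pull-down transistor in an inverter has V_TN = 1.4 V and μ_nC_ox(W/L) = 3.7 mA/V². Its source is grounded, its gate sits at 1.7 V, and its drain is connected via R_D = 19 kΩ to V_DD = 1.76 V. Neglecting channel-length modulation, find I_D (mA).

V_GS = V_G = 1.7 V, so V_ov = 1.7 − 1.4 = 0.3 V.
Assume saturation: I_D = ½ k_n V_ov² = 0.5 × 3.7 × 0.3² = 0.167 mA, giving V_DS = V_DD − I_D R_D = 1.76 − 0.167 × 19 = -1.4 V.
But -1.4 V < V_ov = 0.3 V, so the device is actually in triode.
In triode I_D = k_n[V_ov V_DS − ½ V_DS²] and I_D = (V_DD − V_DS)/R_D. Equating: 35.1 V_DS² − 22.09 V_DS + 1.76 = 0, giving V_DS = 0.0936 V (the root below V_ov).
I_D = (1.76 − 0.0936) / 19 = 0.0877 mA.

I_D = 0.0877 mA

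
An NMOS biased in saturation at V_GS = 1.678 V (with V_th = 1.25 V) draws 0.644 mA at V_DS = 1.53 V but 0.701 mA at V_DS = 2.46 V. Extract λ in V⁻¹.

With V_GS fixed, I_D ∝ (1 + λ V_DS) in saturation, so I_D2/I_D1 = (1 + λ V_DS2)/(1 + λ V_DS1).
0.701/0.644 = 1.089 = (1 + 2.46 λ)/(1 + 1.53 λ).
Solving: λ (I_D1 V_DS2 − I_D2 V_DS1) = I_D2 − I_D1, so λ = (0.701 − 0.644) / (0.644 × 2.46 − 0.701 × 1.53) = 0.057 / 0.512 = 0.111 V⁻¹.

λ = 0.111 V⁻¹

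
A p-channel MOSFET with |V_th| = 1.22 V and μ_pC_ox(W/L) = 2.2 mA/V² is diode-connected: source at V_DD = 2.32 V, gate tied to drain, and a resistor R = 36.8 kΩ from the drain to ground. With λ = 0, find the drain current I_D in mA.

With gate tied to drain, V_SG = V_SD ≥ V_SG − |V_th|, so the device is in saturation.
KCL at the drain: ½ k_p (V_SG − |V_th|)² = (V_DD − V_SG)/R.
Let x = V_SG − 1.22. Then 40.5 x² + x − 1.1 = 0, giving x = 0.153 V (positive root), so V_SG = 1.37 V.
I_D = (V_DD − V_SG)/R = (2.32 − 1.37) / 36.8 = 0.0257 mA.

I_D = 0.0257 mA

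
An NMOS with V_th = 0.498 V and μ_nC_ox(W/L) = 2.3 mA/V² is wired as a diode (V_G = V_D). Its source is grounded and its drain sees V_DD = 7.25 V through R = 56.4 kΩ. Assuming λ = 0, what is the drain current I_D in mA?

With gate tied to drain, V_GS = V_DS ≥ V_GS − V_th, so the device is in saturation.
KCL at the drain: ½ k_n (V_GS − V_th)² = (V_DD − V_GS)/R.
Let x = V_GS − 0.498. Then 64.9 x² + x − 6.752 = 0, giving x = 0.315 V (positive root), so V_GS = 0.813 V.
I_D = (V_DD − V_GS)/R = (7.25 − 0.813) / 56.4 = 0.114 mA.

I_D = 0.114 mA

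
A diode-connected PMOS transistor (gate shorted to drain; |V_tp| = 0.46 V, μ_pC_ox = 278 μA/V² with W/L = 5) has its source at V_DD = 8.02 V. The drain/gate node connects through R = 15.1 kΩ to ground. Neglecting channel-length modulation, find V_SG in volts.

V_SG = 1.26 V

With gate tied to drain, V_SG = V_SD ≥ V_SG − |V_tp|, so the device is in saturation.
k_p = μ_pC_ox · (W/L) = 1.39 mA/V².
KCL at the drain: ½ k_p (V_SG − |V_tp|)² = (V_DD − V_SG)/R.
Let x = V_SG − 0.46. Then 10.5 x² + x − 7.56 = 0, giving x = 0.802 V (positive root), so V_SG = 1.26 V.
I_D = (V_DD − V_SG)/R = (8.02 − 1.26) / 15.1 = 0.448 mA.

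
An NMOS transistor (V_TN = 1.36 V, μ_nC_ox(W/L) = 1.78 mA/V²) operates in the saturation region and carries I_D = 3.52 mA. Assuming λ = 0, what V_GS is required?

In saturation I_D = ½ k_n (V_GS − V_TN)², so V_GS − V_TN = √(2 I_D / k_n) = √(2 × 3.52 / 1.78) = 1.99 V.
V_GS = 1.36 + 1.99 = 3.35 V.

V_GS = 3.35 V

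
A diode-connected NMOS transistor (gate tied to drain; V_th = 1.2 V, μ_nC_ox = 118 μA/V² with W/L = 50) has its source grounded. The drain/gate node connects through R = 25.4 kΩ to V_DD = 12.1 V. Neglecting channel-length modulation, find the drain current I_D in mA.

I_D = 0.414 mA

With gate tied to drain, V_GS = V_DS ≥ V_GS − V_th, so the device is in saturation.
k_n = μ_nC_ox · (W/L) = 5.9 mA/V².
KCL at the drain: ½ k_n (V_GS − V_th)² = (V_DD − V_GS)/R.
Let x = V_GS − 1.2. Then 74.9 x² + x − 10.9 = 0, giving x = 0.375 V (positive root), so V_GS = 1.57 V.
I_D = (V_DD − V_GS)/R = (12.1 − 1.57) / 25.4 = 0.414 mA.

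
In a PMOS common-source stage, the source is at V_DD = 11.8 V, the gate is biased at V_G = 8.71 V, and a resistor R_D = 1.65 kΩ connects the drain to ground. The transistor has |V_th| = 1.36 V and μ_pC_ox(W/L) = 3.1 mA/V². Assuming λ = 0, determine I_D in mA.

I_D = 4.64 mA

V_SG = V_DD − V_G = 11.8 − 8.71 = 3.09 V, so V_ov = 3.09 − 1.36 = 1.73 V.
Assume saturation: I_D = ½ k_p V_ov² = 0.5 × 3.1 × 1.73² = 4.64 mA, giving V_SD = V_DD − I_D R_D = 11.8 − 4.64 × 1.65 = 4.15 V.
V_SD = 4.15 V ≥ V_ov = 1.73 V, confirming saturation.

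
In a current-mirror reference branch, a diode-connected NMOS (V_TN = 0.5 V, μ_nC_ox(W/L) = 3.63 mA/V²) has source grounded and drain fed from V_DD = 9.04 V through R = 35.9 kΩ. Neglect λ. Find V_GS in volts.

With gate tied to drain, V_GS = V_DS ≥ V_GS − V_TN, so the device is in saturation.
KCL at the drain: ½ k_n (V_GS − V_TN)² = (V_DD − V_GS)/R.
Let x = V_GS − 0.5. Then 65.2 x² + x − 8.54 = 0, giving x = 0.354 V (positive root), so V_GS = 0.854 V.
I_D = (V_DD − V_GS)/R = (9.04 − 0.854) / 35.9 = 0.228 mA.

V_GS = 0.854 V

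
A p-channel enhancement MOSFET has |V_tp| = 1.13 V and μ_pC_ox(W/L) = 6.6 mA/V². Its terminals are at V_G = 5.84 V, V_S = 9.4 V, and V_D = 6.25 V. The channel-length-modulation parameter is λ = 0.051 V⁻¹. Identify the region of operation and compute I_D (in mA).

V_SG = V_S − V_G = 9.4 − 5.84 = 3.56 V; V_SD = V_S − V_D = 9.4 − 6.25 = 3.15 V.
V_ov = V_SG − |V_tp| = 3.56 − 1.13 = 2.43 V.
Since V_SD = 3.15 V ≥ V_ov = 2.43 V, the device is in saturation.
I_D = ½ k_p V_ov² (1 + λ V_SD) = 0.5 × 6.6 × 2.43² × (1 + 0.051 × 3.15) = 22.6 mA.

Saturation; I_D = 22.6 mA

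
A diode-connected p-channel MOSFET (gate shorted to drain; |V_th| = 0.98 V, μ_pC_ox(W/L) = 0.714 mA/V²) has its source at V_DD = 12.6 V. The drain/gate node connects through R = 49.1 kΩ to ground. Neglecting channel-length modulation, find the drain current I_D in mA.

I_D = 0.221 mA

With gate tied to drain, V_SG = V_SD ≥ V_SG − |V_th|, so the device is in saturation.
KCL at the drain: ½ k_p (V_SG − |V_th|)² = (V_DD − V_SG)/R.
Let x = V_SG − 0.98. Then 17.5 x² + x − 11.62 = 0, giving x = 0.786 V (positive root), so V_SG = 1.77 V.
I_D = (V_DD − V_SG)/R = (12.6 − 1.77) / 49.1 = 0.221 mA.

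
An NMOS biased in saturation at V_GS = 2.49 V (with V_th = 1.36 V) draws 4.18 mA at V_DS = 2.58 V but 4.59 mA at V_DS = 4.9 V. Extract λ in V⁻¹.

λ = 0.0475 V⁻¹

With V_GS fixed, I_D ∝ (1 + λ V_DS) in saturation, so I_D2/I_D1 = (1 + λ V_DS2)/(1 + λ V_DS1).
4.59/4.18 = 1.098 = (1 + 4.9 λ)/(1 + 2.58 λ).
Solving: λ (I_D1 V_DS2 − I_D2 V_DS1) = I_D2 − I_D1, so λ = (4.59 − 4.18) / (4.18 × 4.9 − 4.59 × 2.58) = 0.41 / 8.64 = 0.0475 V⁻¹.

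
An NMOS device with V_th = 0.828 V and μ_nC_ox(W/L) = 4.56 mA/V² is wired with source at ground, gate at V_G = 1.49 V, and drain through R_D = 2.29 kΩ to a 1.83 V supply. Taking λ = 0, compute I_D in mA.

I_D = 0.675 mA

V_GS = V_G = 1.49 V, so V_ov = 1.49 − 0.828 = 0.662 V.
Assume saturation: I_D = ½ k_n V_ov² = 0.5 × 4.56 × 0.662² = 0.999 mA, giving V_DS = V_DD − I_D R_D = 1.83 − 0.999 × 2.29 = -0.458 V.
But -0.458 V < V_ov = 0.662 V, so the device is actually in triode.
In triode I_D = k_n[V_ov V_DS − ½ V_DS²] and I_D = (V_DD − V_DS)/R_D. Equating: 5.22 V_DS² − 7.913 V_DS + 1.83 = 0, giving V_DS = 0.285 V (the root below V_ov).
I_D = (1.83 − 0.285) / 2.29 = 0.675 mA.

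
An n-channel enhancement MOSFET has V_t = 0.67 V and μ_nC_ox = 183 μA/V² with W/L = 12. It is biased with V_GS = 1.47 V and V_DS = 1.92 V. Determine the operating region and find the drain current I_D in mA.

Saturation; I_D = 0.703 mA

k_n = μ_nC_ox · (W/L) = 2.196 mA/V².
V_ov = V_GS − V_t = 1.47 − 0.67 = 0.8 V.
Since V_DS = 1.92 V ≥ V_ov = 0.8 V, the device is in saturation.
I_D = ½ k_n V_ov² = 0.5 × 2.196 × 0.8² = 0.703 mA.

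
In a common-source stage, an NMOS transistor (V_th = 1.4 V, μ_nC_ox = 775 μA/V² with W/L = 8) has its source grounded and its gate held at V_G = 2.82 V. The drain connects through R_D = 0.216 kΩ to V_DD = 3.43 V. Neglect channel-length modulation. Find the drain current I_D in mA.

I_D = 6.25 mA

V_GS = V_G = 2.82 V, so V_ov = 2.82 − 1.4 = 1.42 V.
k_n = μ_nC_ox · (W/L) = 6.2 mA/V².
Assume saturation: I_D = ½ k_n V_ov² = 0.5 × 6.2 × 1.42² = 6.25 mA, giving V_DS = V_DD − I_D R_D = 3.43 − 6.25 × 0.216 = 2.08 V.
V_DS = 2.08 V ≥ V_ov = 1.42 V, confirming saturation.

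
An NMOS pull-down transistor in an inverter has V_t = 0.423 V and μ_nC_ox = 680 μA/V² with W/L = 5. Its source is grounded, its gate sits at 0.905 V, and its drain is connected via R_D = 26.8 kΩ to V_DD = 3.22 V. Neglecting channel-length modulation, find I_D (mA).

V_GS = V_G = 0.905 V, so V_ov = 0.905 − 0.423 = 0.482 V.
k_n = μ_nC_ox · (W/L) = 3.4 mA/V².
Assume saturation: I_D = ½ k_n V_ov² = 0.5 × 3.4 × 0.482² = 0.395 mA, giving V_DS = V_DD − I_D R_D = 3.22 − 0.395 × 26.8 = -7.36 V.
But -7.36 V < V_ov = 0.482 V, so the device is actually in triode.
In triode I_D = k_n[V_ov V_DS − ½ V_DS²] and I_D = (V_DD − V_DS)/R_D. Equating: 45.6 V_DS² − 44.92 V_DS + 3.22 = 0, giving V_DS = 0.0778 V (the root below V_ov).
I_D = (3.22 − 0.0778) / 26.8 = 0.117 mA.

I_D = 0.117 mA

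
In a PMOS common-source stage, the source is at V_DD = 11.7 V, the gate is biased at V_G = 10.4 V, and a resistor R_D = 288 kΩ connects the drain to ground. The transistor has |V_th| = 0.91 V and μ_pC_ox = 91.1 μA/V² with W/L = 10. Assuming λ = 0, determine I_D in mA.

I_D = 0.0401 mA

V_SG = V_DD − V_G = 11.7 − 10.4 = 1.3 V, so V_ov = 1.3 − 0.91 = 0.39 V.
k_p = μ_pC_ox · (W/L) = 0.911 mA/V².
Assume saturation: I_D = ½ k_p V_ov² = 0.5 × 0.911 × 0.39² = 0.0693 mA, giving V_SD = V_DD − I_D R_D = 11.7 − 0.0693 × 288 = -8.25 V.
But -8.25 V < V_ov = 0.39 V, so the device is actually in triode.
In triode I_D = k_p[V_ov V_SD − ½ V_SD²] and I_D = (V_DD − V_SD)/R_D. Equating: 131 V_SD² − 103.3 V_SD + 11.7 = 0, giving V_SD = 0.137 V (the root below V_ov).
I_D = (11.7 − 0.137) / 288 = 0.0401 mA.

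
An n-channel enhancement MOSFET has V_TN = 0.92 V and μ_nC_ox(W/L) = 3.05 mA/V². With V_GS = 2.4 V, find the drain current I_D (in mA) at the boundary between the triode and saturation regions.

At the boundary V_DS = V_ov = V_GS − V_TN = 2.4 − 0.92 = 1.48 V.
I_D = ½ k_n V_ov² = 0.5 × 3.05 × 1.48² = 3.34 mA.

I_D = 3.34 mA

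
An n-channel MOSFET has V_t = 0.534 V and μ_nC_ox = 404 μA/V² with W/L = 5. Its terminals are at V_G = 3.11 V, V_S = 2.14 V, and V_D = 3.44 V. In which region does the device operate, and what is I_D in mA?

Saturation; I_D = 0.192 mA

V_GS = V_G − V_S = 3.11 − 2.14 = 0.97 V; V_DS = V_D − V_S = 3.44 − 2.14 = 1.3 V.
k_n = μ_nC_ox · (W/L) = 2.02 mA/V².
V_ov = V_GS − V_t = 0.97 − 0.534 = 0.436 V.
Since V_DS = 1.3 V ≥ V_ov = 0.436 V, the device is in saturation.
I_D = ½ k_n V_ov² = 0.5 × 2.02 × 0.436² = 0.192 mA.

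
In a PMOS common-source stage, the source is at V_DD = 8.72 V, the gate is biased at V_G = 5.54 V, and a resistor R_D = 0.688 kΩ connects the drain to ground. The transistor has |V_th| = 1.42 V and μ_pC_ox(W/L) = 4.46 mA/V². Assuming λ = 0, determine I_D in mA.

I_D = 6.91 mA

V_SG = V_DD − V_G = 8.72 − 5.54 = 3.18 V, so V_ov = 3.18 − 1.42 = 1.76 V.
Assume saturation: I_D = ½ k_p V_ov² = 0.5 × 4.46 × 1.76² = 6.91 mA, giving V_SD = V_DD − I_D R_D = 8.72 − 6.91 × 0.688 = 3.97 V.
V_SD = 3.97 V ≥ V_ov = 1.76 V, confirming saturation.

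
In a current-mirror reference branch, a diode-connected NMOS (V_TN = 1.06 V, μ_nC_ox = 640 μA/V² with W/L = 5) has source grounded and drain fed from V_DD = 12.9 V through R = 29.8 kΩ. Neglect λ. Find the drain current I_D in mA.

I_D = 0.381 mA

With gate tied to drain, V_GS = V_DS ≥ V_GS − V_TN, so the device is in saturation.
k_n = μ_nC_ox · (W/L) = 3.2 mA/V².
KCL at the drain: ½ k_n (V_GS − V_TN)² = (V_DD − V_GS)/R.
Let x = V_GS − 1.06. Then 47.7 x² + x − 11.84 = 0, giving x = 0.488 V (positive root), so V_GS = 1.55 V.
I_D = (V_DD − V_GS)/R = (12.9 − 1.55) / 29.8 = 0.381 mA.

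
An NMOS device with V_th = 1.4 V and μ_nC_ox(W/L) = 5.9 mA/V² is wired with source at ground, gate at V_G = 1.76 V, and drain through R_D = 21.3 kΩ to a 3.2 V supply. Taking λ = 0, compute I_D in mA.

I_D = 0.147 mA

V_GS = V_G = 1.76 V, so V_ov = 1.76 − 1.4 = 0.36 V.
Assume saturation: I_D = ½ k_n V_ov² = 0.5 × 5.9 × 0.36² = 0.382 mA, giving V_DS = V_DD − I_D R_D = 3.2 − 0.382 × 21.3 = -4.94 V.
But -4.94 V < V_ov = 0.36 V, so the device is actually in triode.
In triode I_D = k_n[V_ov V_DS − ½ V_DS²] and I_D = (V_DD − V_DS)/R_D. Equating: 62.8 V_DS² − 46.24 V_DS + 3.2 = 0, giving V_DS = 0.0773 V (the root below V_ov).
I_D = (3.2 − 0.0773) / 21.3 = 0.147 mA.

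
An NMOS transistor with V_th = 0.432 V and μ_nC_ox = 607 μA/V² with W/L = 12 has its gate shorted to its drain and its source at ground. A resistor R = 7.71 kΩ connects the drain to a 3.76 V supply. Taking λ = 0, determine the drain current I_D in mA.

With gate tied to drain, V_GS = V_DS ≥ V_GS − V_th, so the device is in saturation.
k_n = μ_nC_ox · (W/L) = 7.284 mA/V².
KCL at the drain: ½ k_n (V_GS − V_th)² = (V_DD − V_GS)/R.
Let x = V_GS − 0.432. Then 28.1 x² + x − 3.328 = 0, giving x = 0.327 V (positive root), so V_GS = 0.759 V.
I_D = (V_DD − V_GS)/R = (3.76 − 0.759) / 7.71 = 0.389 mA.

I_D = 0.389 mA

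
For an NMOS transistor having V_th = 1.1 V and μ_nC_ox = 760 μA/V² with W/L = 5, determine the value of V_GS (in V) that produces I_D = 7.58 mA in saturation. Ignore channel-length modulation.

k_n = μ_nC_ox · (W/L) = 3.8 mA/V².
In saturation I_D = ½ k_n (V_GS − V_th)², so V_GS − V_th = √(2 I_D / k_n) = √(2 × 7.58 / 3.8) = 2 V.
V_GS = 1.1 + 2 = 3.1 V.

V_GS = 3.10 V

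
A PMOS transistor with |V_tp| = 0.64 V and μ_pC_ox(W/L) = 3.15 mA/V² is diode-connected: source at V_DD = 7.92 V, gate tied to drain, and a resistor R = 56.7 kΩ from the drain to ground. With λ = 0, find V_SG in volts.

V_SG = 0.920 V

With gate tied to drain, V_SG = V_SD ≥ V_SG − |V_tp|, so the device is in saturation.
KCL at the drain: ½ k_p (V_SG − |V_tp|)² = (V_DD − V_SG)/R.
Let x = V_SG − 0.64. Then 89.3 x² + x − 7.28 = 0, giving x = 0.28 V (positive root), so V_SG = 0.92 V.
I_D = (V_DD − V_SG)/R = (7.92 − 0.92) / 56.7 = 0.123 mA.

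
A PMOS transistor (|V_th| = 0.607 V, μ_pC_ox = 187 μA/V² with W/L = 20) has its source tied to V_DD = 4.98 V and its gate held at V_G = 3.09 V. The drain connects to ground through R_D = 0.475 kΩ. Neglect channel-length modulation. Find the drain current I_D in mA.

I_D = 3.08 mA

V_SG = V_DD − V_G = 4.98 − 3.09 = 1.89 V, so V_ov = 1.89 − 0.607 = 1.28 V.
k_p = μ_pC_ox · (W/L) = 3.74 mA/V².
Assume saturation: I_D = ½ k_p V_ov² = 0.5 × 3.74 × 1.28² = 3.08 mA, giving V_SD = V_DD − I_D R_D = 4.98 − 3.08 × 0.475 = 3.52 V.
V_SD = 3.52 V ≥ V_ov = 1.28 V, confirming saturation.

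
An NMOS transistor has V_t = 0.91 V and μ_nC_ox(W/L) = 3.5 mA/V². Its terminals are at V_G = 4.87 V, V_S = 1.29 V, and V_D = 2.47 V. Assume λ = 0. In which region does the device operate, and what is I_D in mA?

Triode; I_D = 8.59 mA

V_GS = V_G − V_S = 4.87 − 1.29 = 3.58 V; V_DS = V_D − V_S = 2.47 − 1.29 = 1.18 V.
V_ov = V_GS − V_t = 3.58 − 0.91 = 2.67 V.
Since V_DS = 1.18 V < V_ov = 2.67 V, the device is in the triode region.
I_D = k_n [V_ov · V_DS − ½ V_DS²] = 3.5 × [2.67 × 1.18 − 0.5 × 1.18²] = 8.59 mA.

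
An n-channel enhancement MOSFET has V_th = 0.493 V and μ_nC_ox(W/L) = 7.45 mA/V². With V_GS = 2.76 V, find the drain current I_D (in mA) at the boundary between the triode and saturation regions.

At the boundary V_DS = V_ov = V_GS − V_th = 2.76 − 0.493 = 2.27 V.
I_D = ½ k_n V_ov² = 0.5 × 7.45 × 2.27² = 19.1 mA.

I_D = 19.1 mA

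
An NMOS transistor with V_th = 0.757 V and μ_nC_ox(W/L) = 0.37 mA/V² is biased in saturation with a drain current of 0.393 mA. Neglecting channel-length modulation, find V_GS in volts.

In saturation I_D = ½ k_n (V_GS − V_th)², so V_GS − V_th = √(2 I_D / k_n) = √(2 × 0.393 / 0.37) = 1.46 V.
V_GS = 0.757 + 1.46 = 2.21 V.

V_GS = 2.21 V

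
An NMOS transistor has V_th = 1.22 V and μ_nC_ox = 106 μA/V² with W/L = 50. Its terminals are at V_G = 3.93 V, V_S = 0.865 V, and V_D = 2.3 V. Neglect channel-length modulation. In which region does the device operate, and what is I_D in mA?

V_GS = V_G − V_S = 3.93 − 0.865 = 3.07 V; V_DS = V_D − V_S = 2.3 − 0.865 = 1.43 V.
k_n = μ_nC_ox · (W/L) = 5.3 mA/V².
V_ov = V_GS − V_th = 3.07 − 1.22 = 1.85 V.
Since V_DS = 1.43 V < V_ov = 1.85 V, the device is in the triode region.
I_D = k_n [V_ov · V_DS − ½ V_DS²] = 5.3 × [1.85 × 1.43 − 0.5 × 1.43²] = 8.58 mA.

Triode; I_D = 8.58 mA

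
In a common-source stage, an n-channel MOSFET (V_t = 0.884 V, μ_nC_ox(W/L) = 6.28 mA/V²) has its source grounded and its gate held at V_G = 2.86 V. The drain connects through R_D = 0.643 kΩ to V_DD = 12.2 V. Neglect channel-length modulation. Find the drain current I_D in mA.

I_D = 12.3 mA

V_GS = V_G = 2.86 V, so V_ov = 2.86 − 0.884 = 1.98 V.
Assume saturation: I_D = ½ k_n V_ov² = 0.5 × 6.28 × 1.98² = 12.3 mA, giving V_DS = V_DD − I_D R_D = 12.2 − 12.3 × 0.643 = 4.32 V.
V_DS = 4.32 V ≥ V_ov = 1.98 V, confirming saturation.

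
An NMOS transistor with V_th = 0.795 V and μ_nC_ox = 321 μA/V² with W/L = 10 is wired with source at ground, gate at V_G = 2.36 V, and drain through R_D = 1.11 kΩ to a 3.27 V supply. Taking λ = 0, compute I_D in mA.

V_GS = V_G = 2.36 V, so V_ov = 2.36 − 0.795 = 1.56 V.
k_n = μ_nC_ox · (W/L) = 3.21 mA/V².
Assume saturation: I_D = ½ k_n V_ov² = 0.5 × 3.21 × 1.56² = 3.93 mA, giving V_DS = V_DD − I_D R_D = 3.27 − 3.93 × 1.11 = -1.09 V.
But -1.09 V < V_ov = 1.56 V, so the device is actually in triode.
In triode I_D = k_n[V_ov V_DS − ½ V_DS²] and I_D = (V_DD − V_DS)/R_D. Equating: 1.78 V_DS² − 6.576 V_DS + 3.27 = 0, giving V_DS = 0.592 V (the root below V_ov).
I_D = (3.27 − 0.592) / 1.11 = 2.41 mA.

I_D = 2.41 mA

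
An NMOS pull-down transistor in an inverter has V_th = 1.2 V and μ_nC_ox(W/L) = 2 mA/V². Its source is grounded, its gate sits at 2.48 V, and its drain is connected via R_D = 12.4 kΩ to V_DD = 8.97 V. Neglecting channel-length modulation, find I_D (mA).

I_D = 0.698 mA

V_GS = V_G = 2.48 V, so V_ov = 2.48 − 1.2 = 1.28 V.
Assume saturation: I_D = ½ k_n V_ov² = 0.5 × 2 × 1.28² = 1.64 mA, giving V_DS = V_DD − I_D R_D = 8.97 − 1.64 × 12.4 = -11.3 V.
But -11.3 V < V_ov = 1.28 V, so the device is actually in triode.
In triode I_D = k_n[V_ov V_DS − ½ V_DS²] and I_D = (V_DD − V_DS)/R_D. Equating: 12.4 V_DS² − 32.74 V_DS + 8.97 = 0, giving V_DS = 0.31 V (the root below V_ov).
I_D = (8.97 − 0.31) / 12.4 = 0.698 mA.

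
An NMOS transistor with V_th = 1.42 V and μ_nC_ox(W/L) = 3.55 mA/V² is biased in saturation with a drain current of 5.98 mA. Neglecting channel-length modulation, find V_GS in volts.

V_GS = 3.26 V

In saturation I_D = ½ k_n (V_GS − V_th)², so V_GS − V_th = √(2 I_D / k_n) = √(2 × 5.98 / 3.55) = 1.84 V.
V_GS = 1.42 + 1.84 = 3.26 V.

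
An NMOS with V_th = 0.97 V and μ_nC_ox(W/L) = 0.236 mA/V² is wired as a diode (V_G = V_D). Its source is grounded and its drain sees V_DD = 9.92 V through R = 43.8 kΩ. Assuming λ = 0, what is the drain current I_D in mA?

I_D = 0.176 mA

With gate tied to drain, V_GS = V_DS ≥ V_GS − V_th, so the device is in saturation.
KCL at the drain: ½ k_n (V_GS − V_th)² = (V_DD − V_GS)/R.
Let x = V_GS − 0.97. Then 5.17 x² + x − 8.95 = 0, giving x = 1.22 V (positive root), so V_GS = 2.19 V.
I_D = (V_DD − V_GS)/R = (9.92 − 2.19) / 43.8 = 0.176 mA.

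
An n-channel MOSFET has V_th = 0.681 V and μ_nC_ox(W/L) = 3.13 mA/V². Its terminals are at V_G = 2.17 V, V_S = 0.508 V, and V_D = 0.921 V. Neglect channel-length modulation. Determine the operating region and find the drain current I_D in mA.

V_GS = V_G − V_S = 2.17 − 0.508 = 1.66 V; V_DS = V_D − V_S = 0.921 − 0.508 = 0.413 V.
V_ov = V_GS − V_th = 1.66 − 0.681 = 0.981 V.
Since V_DS = 0.413 V < V_ov = 0.981 V, the device is in the triode region.
I_D = k_n [V_ov · V_DS − ½ V_DS²] = 3.13 × [0.981 × 0.413 − 0.5 × 0.413²] = 1 mA.

Triode; I_D = 1.00 mA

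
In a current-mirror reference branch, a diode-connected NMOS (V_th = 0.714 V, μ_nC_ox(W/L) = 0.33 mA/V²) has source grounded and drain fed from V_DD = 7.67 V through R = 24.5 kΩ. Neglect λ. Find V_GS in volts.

V_GS = 1.91 V

With gate tied to drain, V_GS = V_DS ≥ V_GS − V_th, so the device is in saturation.
KCL at the drain: ½ k_n (V_GS − V_th)² = (V_DD − V_GS)/R.
Let x = V_GS − 0.714. Then 4.04 x² + x − 6.956 = 0, giving x = 1.19 V (positive root), so V_GS = 1.91 V.
I_D = (V_DD − V_GS)/R = (7.67 − 1.91) / 24.5 = 0.235 mA.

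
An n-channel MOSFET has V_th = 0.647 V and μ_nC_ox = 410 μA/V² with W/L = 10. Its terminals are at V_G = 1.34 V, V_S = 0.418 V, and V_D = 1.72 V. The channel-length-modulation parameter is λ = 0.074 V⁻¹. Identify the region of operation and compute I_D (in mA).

V_GS = V_G − V_S = 1.34 − 0.418 = 0.922 V; V_DS = V_D − V_S = 1.72 − 0.418 = 1.3 V.
k_n = μ_nC_ox · (W/L) = 4.1 mA/V².
V_ov = V_GS − V_th = 0.922 − 0.647 = 0.275 V.
Since V_DS = 1.3 V ≥ V_ov = 0.275 V, the device is in saturation.
I_D = ½ k_n V_ov² (1 + λ V_DS) = 0.5 × 4.1 × 0.275² × (1 + 0.074 × 1.3) = 0.17 mA.

Saturation; I_D = 0.170 mA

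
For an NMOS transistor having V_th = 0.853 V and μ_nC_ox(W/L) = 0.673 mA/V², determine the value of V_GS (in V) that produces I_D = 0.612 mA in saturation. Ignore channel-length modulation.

V_GS = 2.20 V

In saturation I_D = ½ k_n (V_GS − V_th)², so V_GS − V_th = √(2 I_D / k_n) = √(2 × 0.612 / 0.673) = 1.35 V.
V_GS = 0.853 + 1.35 = 2.2 V.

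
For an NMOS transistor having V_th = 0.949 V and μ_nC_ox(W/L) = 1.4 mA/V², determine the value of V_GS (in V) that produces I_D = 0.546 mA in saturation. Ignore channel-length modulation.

V_GS = 1.83 V

In saturation I_D = ½ k_n (V_GS − V_th)², so V_GS − V_th = √(2 I_D / k_n) = √(2 × 0.546 / 1.4) = 0.883 V.
V_GS = 0.949 + 0.883 = 1.83 V.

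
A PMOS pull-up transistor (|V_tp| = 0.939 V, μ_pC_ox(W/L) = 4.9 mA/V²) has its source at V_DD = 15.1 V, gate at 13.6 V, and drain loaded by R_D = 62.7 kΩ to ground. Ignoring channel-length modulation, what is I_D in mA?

I_D = 0.239 mA

V_SG = V_DD − V_G = 15.1 − 13.6 = 1.5 V, so V_ov = 1.5 − 0.939 = 0.561 V.
Assume saturation: I_D = ½ k_p V_ov² = 0.5 × 4.9 × 0.561² = 0.771 mA, giving V_SD = V_DD − I_D R_D = 15.1 − 0.771 × 62.7 = -33.2 V.
But -33.2 V < V_ov = 0.561 V, so the device is actually in triode.
In triode I_D = k_p[V_ov V_SD − ½ V_SD²] and I_D = (V_DD − V_SD)/R_D. Equating: 154 V_SD² − 173.4 V_SD + 15.1 = 0, giving V_SD = 0.0951 V (the root below V_ov).
I_D = (15.1 − 0.0951) / 62.7 = 0.239 mA.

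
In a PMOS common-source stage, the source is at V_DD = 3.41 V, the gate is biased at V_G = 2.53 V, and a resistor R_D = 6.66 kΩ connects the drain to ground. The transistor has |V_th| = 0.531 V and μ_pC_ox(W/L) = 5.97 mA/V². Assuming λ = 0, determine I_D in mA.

V_SG = V_DD − V_G = 3.41 − 2.53 = 0.88 V, so V_ov = 0.88 − 0.531 = 0.349 V.
Assume saturation: I_D = ½ k_p V_ov² = 0.5 × 5.97 × 0.349² = 0.364 mA, giving V_SD = V_DD − I_D R_D = 3.41 − 0.364 × 6.66 = 0.989 V.
V_SD = 0.989 V ≥ V_ov = 0.349 V, confirming saturation.

I_D = 0.364 mA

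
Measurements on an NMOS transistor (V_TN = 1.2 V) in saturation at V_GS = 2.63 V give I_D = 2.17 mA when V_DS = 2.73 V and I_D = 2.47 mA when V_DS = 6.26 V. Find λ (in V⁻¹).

With V_GS fixed, I_D ∝ (1 + λ V_DS) in saturation, so I_D2/I_D1 = (1 + λ V_DS2)/(1 + λ V_DS1).
2.47/2.17 = 1.138 = (1 + 6.26 λ)/(1 + 2.73 λ).
Solving: λ (I_D1 V_DS2 − I_D2 V_DS1) = I_D2 − I_D1, so λ = (2.47 − 2.17) / (2.17 × 6.26 − 2.47 × 2.73) = 0.3 / 6.84 = 0.0439 V⁻¹.

λ = 0.0439 V⁻¹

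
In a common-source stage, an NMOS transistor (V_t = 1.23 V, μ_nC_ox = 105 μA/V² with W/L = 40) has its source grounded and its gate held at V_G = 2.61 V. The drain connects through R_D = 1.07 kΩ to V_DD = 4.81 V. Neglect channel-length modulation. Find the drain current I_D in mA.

V_GS = V_G = 2.61 V, so V_ov = 2.61 − 1.23 = 1.38 V.
k_n = μ_nC_ox · (W/L) = 4.2 mA/V².
Assume saturation: I_D = ½ k_n V_ov² = 0.5 × 4.2 × 1.38² = 4 mA, giving V_DS = V_DD − I_D R_D = 4.81 − 4 × 1.07 = 0.531 V.
But 0.531 V < V_ov = 1.38 V, so the device is actually in triode.
In triode I_D = k_n[V_ov V_DS − ½ V_DS²] and I_D = (V_DD − V_DS)/R_D. Equating: 2.25 V_DS² − 7.202 V_DS + 4.81 = 0, giving V_DS = 0.949 V (the root below V_ov).
I_D = (4.81 − 0.949) / 1.07 = 3.61 mA.

I_D = 3.61 mA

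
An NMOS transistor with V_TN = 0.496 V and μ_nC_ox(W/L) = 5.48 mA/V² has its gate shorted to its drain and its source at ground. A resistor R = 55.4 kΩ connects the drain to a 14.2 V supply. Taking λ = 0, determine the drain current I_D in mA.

With gate tied to drain, V_GS = V_DS ≥ V_GS − V_TN, so the device is in saturation.
KCL at the drain: ½ k_n (V_GS − V_TN)² = (V_DD − V_GS)/R.
Let x = V_GS − 0.496. Then 152 x² + x − 13.7 = 0, giving x = 0.297 V (positive root), so V_GS = 0.793 V.
I_D = (V_DD − V_GS)/R = (14.2 − 0.793) / 55.4 = 0.242 mA.

I_D = 0.242 mA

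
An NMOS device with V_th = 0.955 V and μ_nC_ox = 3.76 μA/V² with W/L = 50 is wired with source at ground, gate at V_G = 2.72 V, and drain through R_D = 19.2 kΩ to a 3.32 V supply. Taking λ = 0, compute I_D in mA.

V_GS = V_G = 2.72 V, so V_ov = 2.72 − 0.955 = 1.77 V.
k_n = μ_nC_ox · (W/L) = 0.188 mA/V².
Assume saturation: I_D = ½ k_n V_ov² = 0.5 × 0.188 × 1.77² = 0.293 mA, giving V_DS = V_DD − I_D R_D = 3.32 − 0.293 × 19.2 = -2.3 V.
But -2.3 V < V_ov = 1.77 V, so the device is actually in triode.
In triode I_D = k_n[V_ov V_DS − ½ V_DS²] and I_D = (V_DD − V_DS)/R_D. Equating: 1.8 V_DS² − 7.371 V_DS + 3.32 = 0, giving V_DS = 0.515 V (the root below V_ov).
I_D = (3.32 − 0.515) / 19.2 = 0.146 mA.

I_D = 0.146 mA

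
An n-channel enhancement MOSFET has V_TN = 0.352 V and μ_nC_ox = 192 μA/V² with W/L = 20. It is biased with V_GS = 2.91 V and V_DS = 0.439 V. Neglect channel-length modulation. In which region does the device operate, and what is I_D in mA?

k_n = μ_nC_ox · (W/L) = 3.84 mA/V².
V_ov = V_GS − V_TN = 2.91 − 0.352 = 2.56 V.
Since V_DS = 0.439 V < V_ov = 2.56 V, the device is in the triode region.
I_D = k_n [V_ov · V_DS − ½ V_DS²] = 3.84 × [2.56 × 0.439 − 0.5 × 0.439²] = 3.94 mA.

Triode; I_D = 3.94 mA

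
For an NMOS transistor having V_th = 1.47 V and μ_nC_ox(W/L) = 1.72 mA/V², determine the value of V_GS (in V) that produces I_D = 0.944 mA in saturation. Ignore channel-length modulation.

In saturation I_D = ½ k_n (V_GS − V_th)², so V_GS − V_th = √(2 I_D / k_n) = √(2 × 0.944 / 1.72) = 1.05 V.
V_GS = 1.47 + 1.05 = 2.52 V.

V_GS = 2.52 V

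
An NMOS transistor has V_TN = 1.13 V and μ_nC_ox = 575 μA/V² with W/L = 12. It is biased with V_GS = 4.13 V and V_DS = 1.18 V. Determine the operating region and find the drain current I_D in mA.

Triode; I_D = 19.6 mA

k_n = μ_nC_ox · (W/L) = 6.9 mA/V².
V_ov = V_GS − V_TN = 4.13 − 1.13 = 3 V.
Since V_DS = 1.18 V < V_ov = 3 V, the device is in the triode region.
I_D = k_n [V_ov · V_DS − ½ V_DS²] = 6.9 × [3 × 1.18 − 0.5 × 1.18²] = 19.6 mA.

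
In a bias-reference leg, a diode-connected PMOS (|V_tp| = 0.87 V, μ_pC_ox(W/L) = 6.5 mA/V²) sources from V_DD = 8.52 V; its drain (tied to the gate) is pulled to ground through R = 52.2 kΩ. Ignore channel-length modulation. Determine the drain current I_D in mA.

With gate tied to drain, V_SG = V_SD ≥ V_SG − |V_tp|, so the device is in saturation.
KCL at the drain: ½ k_p (V_SG − |V_tp|)² = (V_DD − V_SG)/R.
Let x = V_SG − 0.87. Then 170 x² + x − 7.65 = 0, giving x = 0.209 V (positive root), so V_SG = 1.08 V.
I_D = (V_DD − V_SG)/R = (8.52 − 1.08) / 52.2 = 0.143 mA.

I_D = 0.143 mA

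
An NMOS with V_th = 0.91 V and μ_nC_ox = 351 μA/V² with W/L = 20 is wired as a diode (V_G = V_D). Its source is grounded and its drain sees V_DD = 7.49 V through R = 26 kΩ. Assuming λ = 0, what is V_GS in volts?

V_GS = 1.17 V

With gate tied to drain, V_GS = V_DS ≥ V_GS − V_th, so the device is in saturation.
k_n = μ_nC_ox · (W/L) = 7.02 mA/V².
KCL at the drain: ½ k_n (V_GS − V_th)² = (V_DD − V_GS)/R.
Let x = V_GS − 0.91. Then 91.3 x² + x − 6.58 = 0, giving x = 0.263 V (positive root), so V_GS = 1.17 V.
I_D = (V_DD − V_GS)/R = (7.49 − 1.17) / 26 = 0.243 mA.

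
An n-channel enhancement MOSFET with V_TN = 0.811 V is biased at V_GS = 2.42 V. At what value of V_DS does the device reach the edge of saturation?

The boundary between triode and saturation is V_DS = V_GS − V_TN = V_ov.
V_ov = 2.42 − 0.811 = 1.61 V.

V_DS,sat = 1.61 V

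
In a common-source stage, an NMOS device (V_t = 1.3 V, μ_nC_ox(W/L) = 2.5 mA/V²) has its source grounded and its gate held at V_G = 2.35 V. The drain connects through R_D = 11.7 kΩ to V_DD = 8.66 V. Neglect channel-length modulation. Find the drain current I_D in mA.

V_GS = V_G = 2.35 V, so V_ov = 2.35 − 1.3 = 1.05 V.
Assume saturation: I_D = ½ k_n V_ov² = 0.5 × 2.5 × 1.05² = 1.38 mA, giving V_DS = V_DD − I_D R_D = 8.66 − 1.38 × 11.7 = -7.46 V.
But -7.46 V < V_ov = 1.05 V, so the device is actually in triode.
In triode I_D = k_n[V_ov V_DS − ½ V_DS²] and I_D = (V_DD − V_DS)/R_D. Equating: 14.6 V_DS² − 31.71 V_DS + 8.66 = 0, giving V_DS = 0.32 V (the root below V_ov).
I_D = (8.66 − 0.32) / 11.7 = 0.713 mA.

I_D = 0.713 mA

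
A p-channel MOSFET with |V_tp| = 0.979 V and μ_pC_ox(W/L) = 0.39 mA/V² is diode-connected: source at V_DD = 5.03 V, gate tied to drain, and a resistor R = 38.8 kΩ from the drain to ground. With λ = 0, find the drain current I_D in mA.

I_D = 0.0872 mA

With gate tied to drain, V_SG = V_SD ≥ V_SG − |V_tp|, so the device is in saturation.
KCL at the drain: ½ k_p (V_SG − |V_tp|)² = (V_DD − V_SG)/R.
Let x = V_SG − 0.979. Then 7.57 x² + x − 4.051 = 0, giving x = 0.669 V (positive root), so V_SG = 1.65 V.
I_D = (V_DD − V_SG)/R = (5.03 − 1.65) / 38.8 = 0.0872 mA.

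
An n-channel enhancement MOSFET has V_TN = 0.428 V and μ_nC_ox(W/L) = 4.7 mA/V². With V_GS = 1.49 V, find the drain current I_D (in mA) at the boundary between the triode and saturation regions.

At the boundary V_DS = V_ov = V_GS − V_TN = 1.49 − 0.428 = 1.06 V.
I_D = ½ k_n V_ov² = 0.5 × 4.7 × 1.06² = 2.65 mA.

I_D = 2.65 mA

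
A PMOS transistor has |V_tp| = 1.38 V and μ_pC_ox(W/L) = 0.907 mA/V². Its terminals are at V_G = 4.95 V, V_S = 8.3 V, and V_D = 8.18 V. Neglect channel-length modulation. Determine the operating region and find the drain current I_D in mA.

Triode; I_D = 0.208 mA

V_SG = V_S − V_G = 8.3 − 4.95 = 3.35 V; V_SD = V_S − V_D = 8.3 − 8.18 = 0.12 V.
V_ov = V_SG − |V_tp| = 3.35 − 1.38 = 1.97 V.
Since V_SD = 0.12 V < V_ov = 1.97 V, the device is in the triode region.
I_D = k_p [V_ov · V_SD − ½ V_SD²] = 0.907 × [1.97 × 0.12 − 0.5 × 0.12²] = 0.208 mA.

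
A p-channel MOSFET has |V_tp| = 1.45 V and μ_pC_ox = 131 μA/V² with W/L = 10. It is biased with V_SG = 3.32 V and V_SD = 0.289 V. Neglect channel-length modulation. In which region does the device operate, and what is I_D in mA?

Triode; I_D = 0.653 mA

k_p = μ_pC_ox · (W/L) = 1.31 mA/V².
V_ov = V_SG − |V_tp| = 3.32 − 1.45 = 1.87 V.
Since V_SD = 0.289 V < V_ov = 1.87 V, the device is in the triode region.
I_D = k_p [V_ov · V_SD − ½ V_SD²] = 1.31 × [1.87 × 0.289 − 0.5 × 0.289²] = 0.653 mA.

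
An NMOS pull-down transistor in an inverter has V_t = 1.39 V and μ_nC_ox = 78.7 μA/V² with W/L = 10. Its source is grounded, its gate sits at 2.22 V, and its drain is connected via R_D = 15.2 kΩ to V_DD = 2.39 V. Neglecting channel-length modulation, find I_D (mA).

V_GS = V_G = 2.22 V, so V_ov = 2.22 − 1.39 = 0.83 V.
k_n = μ_nC_ox · (W/L) = 0.787 mA/V².
Assume saturation: I_D = ½ k_n V_ov² = 0.5 × 0.787 × 0.83² = 0.271 mA, giving V_DS = V_DD − I_D R_D = 2.39 − 0.271 × 15.2 = -1.73 V.
But -1.73 V < V_ov = 0.83 V, so the device is actually in triode.
In triode I_D = k_n[V_ov V_DS − ½ V_DS²] and I_D = (V_DD − V_DS)/R_D. Equating: 5.98 V_DS² − 10.93 V_DS + 2.39 = 0, giving V_DS = 0.254 V (the root below V_ov).
I_D = (2.39 − 0.254) / 15.2 = 0.141 mA.

I_D = 0.141 mA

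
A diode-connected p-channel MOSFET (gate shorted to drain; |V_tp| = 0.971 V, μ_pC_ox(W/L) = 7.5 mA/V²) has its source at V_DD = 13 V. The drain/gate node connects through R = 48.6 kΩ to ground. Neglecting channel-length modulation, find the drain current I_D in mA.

I_D = 0.242 mA

With gate tied to drain, V_SG = V_SD ≥ V_SG − |V_tp|, so the device is in saturation.
KCL at the drain: ½ k_p (V_SG − |V_tp|)² = (V_DD − V_SG)/R.
Let x = V_SG − 0.971. Then 182 x² + x − 12.03 = 0, giving x = 0.254 V (positive root), so V_SG = 1.23 V.
I_D = (V_DD − V_SG)/R = (13 − 1.23) / 48.6 = 0.242 mA.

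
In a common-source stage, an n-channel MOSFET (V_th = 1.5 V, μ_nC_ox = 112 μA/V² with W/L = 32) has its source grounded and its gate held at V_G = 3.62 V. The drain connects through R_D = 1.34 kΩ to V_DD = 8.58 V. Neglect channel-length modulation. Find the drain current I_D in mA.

V_GS = V_G = 3.62 V, so V_ov = 3.62 − 1.5 = 2.12 V.
k_n = μ_nC_ox · (W/L) = 3.584 mA/V².
Assume saturation: I_D = ½ k_n V_ov² = 0.5 × 3.584 × 2.12² = 8.05 mA, giving V_DS = V_DD − I_D R_D = 8.58 − 8.05 × 1.34 = -2.21 V.
But -2.21 V < V_ov = 2.12 V, so the device is actually in triode.
In triode I_D = k_n[V_ov V_DS − ½ V_DS²] and I_D = (V_DD − V_DS)/R_D. Equating: 2.4 V_DS² − 11.18 V_DS + 8.58 = 0, giving V_DS = 0.969 V (the root below V_ov).
I_D = (8.58 − 0.969) / 1.34 = 5.68 mA.

I_D = 5.68 mA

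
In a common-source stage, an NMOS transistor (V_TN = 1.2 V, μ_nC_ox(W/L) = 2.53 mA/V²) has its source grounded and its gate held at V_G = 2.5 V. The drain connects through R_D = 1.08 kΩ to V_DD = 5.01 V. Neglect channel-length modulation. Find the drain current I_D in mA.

V_GS = V_G = 2.5 V, so V_ov = 2.5 − 1.2 = 1.3 V.
Assume saturation: I_D = ½ k_n V_ov² = 0.5 × 2.53 × 1.3² = 2.14 mA, giving V_DS = V_DD − I_D R_D = 5.01 − 2.14 × 1.08 = 2.7 V.
V_DS = 2.7 V ≥ V_ov = 1.3 V, confirming saturation.

I_D = 2.14 mA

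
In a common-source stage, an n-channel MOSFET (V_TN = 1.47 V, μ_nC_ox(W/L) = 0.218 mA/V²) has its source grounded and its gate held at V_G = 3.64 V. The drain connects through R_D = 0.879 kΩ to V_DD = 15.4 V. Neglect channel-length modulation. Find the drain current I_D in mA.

I_D = 0.513 mA

V_GS = V_G = 3.64 V, so V_ov = 3.64 − 1.47 = 2.17 V.
Assume saturation: I_D = ½ k_n V_ov² = 0.5 × 0.218 × 2.17² = 0.513 mA, giving V_DS = V_DD − I_D R_D = 15.4 − 0.513 × 0.879 = 14.9 V.
V_DS = 14.9 V ≥ V_ov = 2.17 V, confirming saturation.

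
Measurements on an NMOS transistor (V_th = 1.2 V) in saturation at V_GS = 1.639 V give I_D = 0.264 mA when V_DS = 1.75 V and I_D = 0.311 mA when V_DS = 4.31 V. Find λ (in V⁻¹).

With V_GS fixed, I_D ∝ (1 + λ V_DS) in saturation, so I_D2/I_D1 = (1 + λ V_DS2)/(1 + λ V_DS1).
0.311/0.264 = 1.178 = (1 + 4.31 λ)/(1 + 1.75 λ).
Solving: λ (I_D1 V_DS2 − I_D2 V_DS1) = I_D2 − I_D1, so λ = (0.311 − 0.264) / (0.264 × 4.31 − 0.311 × 1.75) = 0.047 / 0.594 = 0.0792 V⁻¹.

λ = 0.0792 V⁻¹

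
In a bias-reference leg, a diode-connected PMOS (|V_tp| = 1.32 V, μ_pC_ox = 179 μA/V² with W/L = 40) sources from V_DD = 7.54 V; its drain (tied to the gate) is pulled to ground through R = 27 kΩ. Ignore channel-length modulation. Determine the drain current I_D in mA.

With gate tied to drain, V_SG = V_SD ≥ V_SG − |V_tp|, so the device is in saturation.
k_p = μ_pC_ox · (W/L) = 7.16 mA/V².
KCL at the drain: ½ k_p (V_SG − |V_tp|)² = (V_DD − V_SG)/R.
Let x = V_SG − 1.32. Then 96.7 x² + x − 6.22 = 0, giving x = 0.249 V (positive root), so V_SG = 1.57 V.
I_D = (V_DD − V_SG)/R = (7.54 − 1.57) / 27 = 0.221 mA.

I_D = 0.221 mA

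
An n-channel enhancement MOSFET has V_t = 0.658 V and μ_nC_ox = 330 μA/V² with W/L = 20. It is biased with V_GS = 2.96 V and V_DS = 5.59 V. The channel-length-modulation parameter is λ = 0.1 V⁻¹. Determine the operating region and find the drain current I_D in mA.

k_n = μ_nC_ox · (W/L) = 6.6 mA/V².
V_ov = V_GS − V_t = 2.96 − 0.658 = 2.3 V.
Since V_DS = 5.59 V ≥ V_ov = 2.3 V, the device is in saturation.
I_D = ½ k_n V_ov² (1 + λ V_DS) = 0.5 × 6.6 × 2.3² × (1 + 0.1 × 5.59) = 27.3 mA.

Saturation; I_D = 27.3 mA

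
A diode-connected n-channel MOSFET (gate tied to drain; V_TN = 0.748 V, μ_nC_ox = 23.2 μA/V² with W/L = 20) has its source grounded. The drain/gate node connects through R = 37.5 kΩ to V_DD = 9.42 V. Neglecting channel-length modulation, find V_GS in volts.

V_GS = 1.69 V

With gate tied to drain, V_GS = V_DS ≥ V_GS − V_TN, so the device is in saturation.
k_n = μ_nC_ox · (W/L) = 0.464 mA/V².
KCL at the drain: ½ k_n (V_GS − V_TN)² = (V_DD − V_GS)/R.
Let x = V_GS − 0.748. Then 8.7 x² + x − 8.672 = 0, giving x = 0.943 V (positive root), so V_GS = 1.69 V.
I_D = (V_DD − V_GS)/R = (9.42 − 1.69) / 37.5 = 0.206 mA.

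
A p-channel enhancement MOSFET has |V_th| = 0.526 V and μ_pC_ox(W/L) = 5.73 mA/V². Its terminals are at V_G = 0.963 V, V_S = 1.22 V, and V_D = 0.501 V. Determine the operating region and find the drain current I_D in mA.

V_SG = V_S − V_G = 1.22 − 0.963 = 0.257 V; V_SD = V_S − V_D = 1.22 − 0.501 = 0.719 V.
V_SG = 0.257 V < |V_th| = 0.526 V, so the transistor is in cutoff.

Cutoff; I_D = 0 mA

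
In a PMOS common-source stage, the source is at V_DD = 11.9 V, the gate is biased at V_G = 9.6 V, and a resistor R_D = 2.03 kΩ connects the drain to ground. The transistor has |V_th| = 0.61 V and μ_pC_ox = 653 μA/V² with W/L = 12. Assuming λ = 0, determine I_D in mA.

V_SG = V_DD − V_G = 11.9 − 9.6 = 2.3 V, so V_ov = 2.3 − 0.61 = 1.69 V.
k_p = μ_pC_ox · (W/L) = 7.836 mA/V².
Assume saturation: I_D = ½ k_p V_ov² = 0.5 × 7.836 × 1.69² = 11.2 mA, giving V_SD = V_DD − I_D R_D = 11.9 − 11.2 × 2.03 = -10.8 V.
But -10.8 V < V_ov = 1.69 V, so the device is actually in triode.
In triode I_D = k_p[V_ov V_SD − ½ V_SD²] and I_D = (V_DD − V_SD)/R_D. Equating: 7.95 V_SD² − 27.88 V_SD + 11.9 = 0, giving V_SD = 0.497 V (the root below V_ov).
I_D = (11.9 − 0.497) / 2.03 = 5.62 mA.

I_D = 5.62 mA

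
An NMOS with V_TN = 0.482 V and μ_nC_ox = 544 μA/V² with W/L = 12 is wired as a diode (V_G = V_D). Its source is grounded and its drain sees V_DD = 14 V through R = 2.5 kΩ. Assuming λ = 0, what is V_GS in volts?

V_GS = 1.71 V

With gate tied to drain, V_GS = V_DS ≥ V_GS − V_TN, so the device is in saturation.
k_n = μ_nC_ox · (W/L) = 6.528 mA/V².
KCL at the drain: ½ k_n (V_GS − V_TN)² = (V_DD − V_GS)/R.
Let x = V_GS − 0.482. Then 8.16 x² + x − 13.52 = 0, giving x = 1.23 V (positive root), so V_GS = 1.71 V.
I_D = (V_DD − V_GS)/R = (14 − 1.71) / 2.5 = 4.92 mA.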